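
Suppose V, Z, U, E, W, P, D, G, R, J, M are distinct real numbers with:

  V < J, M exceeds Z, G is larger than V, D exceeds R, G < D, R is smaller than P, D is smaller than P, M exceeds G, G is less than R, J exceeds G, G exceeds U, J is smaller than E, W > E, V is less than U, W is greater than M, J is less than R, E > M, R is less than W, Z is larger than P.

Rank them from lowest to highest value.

The consecutive links are each given: V < U; U < G; G < J; J < R; R < D; D < P; P < Z; Z < M; M < E; E < W.

V < U < G < J < R < D < P < Z < M < E < W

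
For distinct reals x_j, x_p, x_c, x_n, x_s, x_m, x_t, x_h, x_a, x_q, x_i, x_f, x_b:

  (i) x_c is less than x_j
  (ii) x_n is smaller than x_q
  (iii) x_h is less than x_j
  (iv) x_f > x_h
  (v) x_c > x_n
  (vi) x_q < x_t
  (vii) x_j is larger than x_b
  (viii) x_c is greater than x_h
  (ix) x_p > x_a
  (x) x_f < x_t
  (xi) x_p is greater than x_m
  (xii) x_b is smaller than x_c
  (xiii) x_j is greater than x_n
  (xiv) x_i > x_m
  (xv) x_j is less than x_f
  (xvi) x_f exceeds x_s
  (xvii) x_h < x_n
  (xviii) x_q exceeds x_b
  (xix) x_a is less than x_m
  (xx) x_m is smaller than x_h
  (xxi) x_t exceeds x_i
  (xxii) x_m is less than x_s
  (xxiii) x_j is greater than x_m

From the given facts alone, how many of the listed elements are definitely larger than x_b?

The elements the relations force above x_b are x_c, x_j, x_q, x_f, x_t — no chain reaches any other.
That is 5.

5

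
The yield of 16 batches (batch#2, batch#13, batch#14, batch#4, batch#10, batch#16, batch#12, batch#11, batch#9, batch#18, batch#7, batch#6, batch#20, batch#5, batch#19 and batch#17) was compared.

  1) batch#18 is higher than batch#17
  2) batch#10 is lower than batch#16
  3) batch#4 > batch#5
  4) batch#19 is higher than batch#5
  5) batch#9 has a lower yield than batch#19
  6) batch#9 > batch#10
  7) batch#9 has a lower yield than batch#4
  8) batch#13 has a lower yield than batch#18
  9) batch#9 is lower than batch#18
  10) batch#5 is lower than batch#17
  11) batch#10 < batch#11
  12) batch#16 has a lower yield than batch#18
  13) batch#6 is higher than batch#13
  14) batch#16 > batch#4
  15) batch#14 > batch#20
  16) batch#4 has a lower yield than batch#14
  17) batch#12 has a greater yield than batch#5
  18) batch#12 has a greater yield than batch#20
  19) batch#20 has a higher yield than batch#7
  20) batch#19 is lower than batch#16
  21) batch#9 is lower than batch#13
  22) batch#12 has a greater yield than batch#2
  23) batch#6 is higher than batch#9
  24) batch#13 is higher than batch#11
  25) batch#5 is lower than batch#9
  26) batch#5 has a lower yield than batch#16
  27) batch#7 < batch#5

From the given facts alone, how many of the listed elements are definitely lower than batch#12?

4

From batch#12 the given relations immediately reach batch#2, batch#5, batch#20.
From those, batch#7 — 4 in total.
Nothing else is reachable below batch#12; 4 in all.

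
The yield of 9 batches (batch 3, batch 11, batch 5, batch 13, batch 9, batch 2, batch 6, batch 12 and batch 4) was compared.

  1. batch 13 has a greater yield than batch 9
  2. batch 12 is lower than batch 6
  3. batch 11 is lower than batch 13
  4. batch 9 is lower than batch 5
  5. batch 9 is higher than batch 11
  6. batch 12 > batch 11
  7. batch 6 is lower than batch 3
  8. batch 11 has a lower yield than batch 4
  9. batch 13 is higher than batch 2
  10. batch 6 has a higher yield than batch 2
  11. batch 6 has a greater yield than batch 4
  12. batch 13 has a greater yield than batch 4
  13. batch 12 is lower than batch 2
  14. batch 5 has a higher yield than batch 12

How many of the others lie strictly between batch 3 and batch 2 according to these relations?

1

Chaining upward from batch 2 reaches: batch 6, batch 13.
Chaining downward from batch 3 reaches: batch 11, batch 12, batch 4, batch 6.
Strictly between batch 2 and batch 3 are those in both lists: batch 6 — 1 element.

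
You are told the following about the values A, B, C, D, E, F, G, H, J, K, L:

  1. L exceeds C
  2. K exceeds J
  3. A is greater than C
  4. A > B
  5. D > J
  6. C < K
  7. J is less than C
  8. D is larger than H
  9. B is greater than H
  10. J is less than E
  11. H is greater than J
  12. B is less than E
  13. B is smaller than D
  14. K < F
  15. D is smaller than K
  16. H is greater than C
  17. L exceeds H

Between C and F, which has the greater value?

C < H < B < D < K < F, by transitivity through H, B, D, K.
So C < F; F is the larger of the two.

F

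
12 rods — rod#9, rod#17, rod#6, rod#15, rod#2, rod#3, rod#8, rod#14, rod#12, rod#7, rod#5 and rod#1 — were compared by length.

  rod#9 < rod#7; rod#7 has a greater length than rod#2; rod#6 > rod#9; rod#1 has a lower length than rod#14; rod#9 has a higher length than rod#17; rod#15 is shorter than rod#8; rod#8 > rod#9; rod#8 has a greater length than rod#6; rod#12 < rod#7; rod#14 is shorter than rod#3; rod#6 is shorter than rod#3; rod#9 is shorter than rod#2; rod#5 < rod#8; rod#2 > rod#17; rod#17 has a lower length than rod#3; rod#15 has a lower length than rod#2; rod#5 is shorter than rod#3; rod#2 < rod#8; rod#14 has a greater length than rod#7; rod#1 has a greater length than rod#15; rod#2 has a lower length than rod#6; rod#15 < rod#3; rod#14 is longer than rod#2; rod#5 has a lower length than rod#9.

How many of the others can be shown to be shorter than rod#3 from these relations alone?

From rod#3 the given relations immediately reach rod#17, rod#5, rod#15, rod#6, rod#14.
From those, rod#9, rod#2, rod#7, rod#1 — 9 in total.
From those, rod#12 — 10 in total.
Nothing else is reachable below rod#3; 10 in all.

10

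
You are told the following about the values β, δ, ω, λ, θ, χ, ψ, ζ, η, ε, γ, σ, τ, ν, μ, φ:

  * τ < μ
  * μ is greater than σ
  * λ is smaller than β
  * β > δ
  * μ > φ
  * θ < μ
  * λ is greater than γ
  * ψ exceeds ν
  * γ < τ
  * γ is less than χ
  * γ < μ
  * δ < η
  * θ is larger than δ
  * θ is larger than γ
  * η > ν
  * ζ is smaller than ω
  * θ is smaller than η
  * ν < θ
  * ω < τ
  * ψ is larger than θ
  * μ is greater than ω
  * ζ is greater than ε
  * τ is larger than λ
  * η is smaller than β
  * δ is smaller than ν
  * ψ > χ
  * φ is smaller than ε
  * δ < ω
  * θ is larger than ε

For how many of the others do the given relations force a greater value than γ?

From γ the given relations immediately reach χ, θ, λ, τ, μ.
From those, η, β, ψ — 8 in total.
No other element is forced above γ by the given relations, so the count is 8.

8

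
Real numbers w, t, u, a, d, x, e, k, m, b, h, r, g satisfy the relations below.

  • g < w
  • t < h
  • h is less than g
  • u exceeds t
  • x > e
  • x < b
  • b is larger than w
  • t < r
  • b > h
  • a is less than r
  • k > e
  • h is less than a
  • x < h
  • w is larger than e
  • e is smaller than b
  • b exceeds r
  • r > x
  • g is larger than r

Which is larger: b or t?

Link the given pairs in sequence: t < h; h < a; a < r; r < g; g < w; w < b.
Chaining these gives t < h < a < r < g < w < b.
So t < b; b is the larger of the two.

b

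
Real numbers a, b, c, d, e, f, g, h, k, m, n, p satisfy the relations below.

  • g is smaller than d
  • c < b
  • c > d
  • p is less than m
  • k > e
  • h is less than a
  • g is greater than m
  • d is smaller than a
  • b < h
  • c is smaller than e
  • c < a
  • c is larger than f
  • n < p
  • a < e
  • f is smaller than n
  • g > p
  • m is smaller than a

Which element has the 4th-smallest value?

m

Chaining the given pairs: f < n < p < m < g < d < c < b < h < a < e < k.
The 4th smallest is m.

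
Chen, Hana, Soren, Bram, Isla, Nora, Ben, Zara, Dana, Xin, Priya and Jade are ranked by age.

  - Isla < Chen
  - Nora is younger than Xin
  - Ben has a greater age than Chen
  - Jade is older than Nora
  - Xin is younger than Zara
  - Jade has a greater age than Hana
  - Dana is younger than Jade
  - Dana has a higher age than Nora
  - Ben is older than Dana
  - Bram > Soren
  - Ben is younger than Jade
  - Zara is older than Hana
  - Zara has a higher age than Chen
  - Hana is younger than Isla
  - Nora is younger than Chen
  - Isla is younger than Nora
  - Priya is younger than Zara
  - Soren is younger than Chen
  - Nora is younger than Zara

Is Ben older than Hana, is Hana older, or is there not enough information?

Ben

Hana < Isla and Isla < Nora give Hana < Nora.
With Nora < Dana: Hana < Isla < Nora < Dana.
With Dana < Ben: Hana < Isla < Nora < Dana < Ben.
So Ben is older.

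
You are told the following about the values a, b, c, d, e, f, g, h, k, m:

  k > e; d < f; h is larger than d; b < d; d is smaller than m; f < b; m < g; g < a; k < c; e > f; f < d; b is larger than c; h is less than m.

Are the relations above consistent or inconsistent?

inconsistent

Chaining the given relations yields f < e < k < c < b < d, so f < d. But one relation states d < f. These cannot both hold.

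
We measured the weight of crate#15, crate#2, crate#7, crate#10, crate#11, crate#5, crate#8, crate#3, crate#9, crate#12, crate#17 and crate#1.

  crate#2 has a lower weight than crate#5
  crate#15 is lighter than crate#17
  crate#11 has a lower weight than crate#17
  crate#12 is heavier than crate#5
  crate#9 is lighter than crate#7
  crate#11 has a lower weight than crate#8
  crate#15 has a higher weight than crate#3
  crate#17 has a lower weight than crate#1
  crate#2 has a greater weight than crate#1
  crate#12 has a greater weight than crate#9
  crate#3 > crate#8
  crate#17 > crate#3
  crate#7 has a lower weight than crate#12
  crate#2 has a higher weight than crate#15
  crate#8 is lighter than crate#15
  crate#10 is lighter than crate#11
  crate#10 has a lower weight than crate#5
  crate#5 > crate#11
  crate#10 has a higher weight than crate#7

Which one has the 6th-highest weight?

crate#15

Piecing the relations together gives one ordering: crate#9 < crate#7 < crate#10 < crate#11 < crate#8 < crate#3 < crate#15 < crate#17 < crate#1 < crate#2 < crate#5 < crate#12.
The 6th largest is crate#15.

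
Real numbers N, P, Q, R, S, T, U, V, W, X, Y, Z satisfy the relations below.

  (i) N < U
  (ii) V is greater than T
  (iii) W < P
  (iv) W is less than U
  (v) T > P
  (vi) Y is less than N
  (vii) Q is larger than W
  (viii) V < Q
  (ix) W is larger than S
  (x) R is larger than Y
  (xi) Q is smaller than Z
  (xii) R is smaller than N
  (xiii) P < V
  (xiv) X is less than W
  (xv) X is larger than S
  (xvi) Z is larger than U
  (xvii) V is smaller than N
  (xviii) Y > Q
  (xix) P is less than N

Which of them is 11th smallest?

U

Piecing the relations together gives one ordering: S < X < W < P < T < V < Q < Y < R < N < U < Z.
Counting 11 from the smallest end gives U.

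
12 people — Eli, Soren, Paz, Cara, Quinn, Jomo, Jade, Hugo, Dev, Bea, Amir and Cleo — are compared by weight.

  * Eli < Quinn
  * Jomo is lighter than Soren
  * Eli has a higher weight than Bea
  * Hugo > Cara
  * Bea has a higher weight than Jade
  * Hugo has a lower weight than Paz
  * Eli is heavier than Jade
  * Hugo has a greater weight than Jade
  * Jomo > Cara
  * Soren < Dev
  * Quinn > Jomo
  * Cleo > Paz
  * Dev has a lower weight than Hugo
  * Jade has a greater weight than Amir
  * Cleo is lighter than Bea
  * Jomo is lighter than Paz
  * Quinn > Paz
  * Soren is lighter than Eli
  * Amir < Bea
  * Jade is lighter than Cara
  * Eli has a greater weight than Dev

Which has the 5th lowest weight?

Soren

The consecutive relations fix a unique order: Amir < Jade < Cara < Jomo < Soren < Dev < Hugo < Paz < Cleo < Bea < Eli < Quinn.
Counting 5 from the smallest end gives Soren.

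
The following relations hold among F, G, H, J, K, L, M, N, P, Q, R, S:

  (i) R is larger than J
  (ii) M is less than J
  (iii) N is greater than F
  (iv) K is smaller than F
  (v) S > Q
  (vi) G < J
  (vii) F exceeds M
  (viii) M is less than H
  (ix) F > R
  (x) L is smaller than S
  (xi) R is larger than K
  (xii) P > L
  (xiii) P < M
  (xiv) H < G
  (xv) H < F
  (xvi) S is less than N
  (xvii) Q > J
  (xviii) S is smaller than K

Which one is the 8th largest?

The consecutive relations fix a unique order: L < P < M < H < G < J < Q < S < K < R < F < N.
The 8th largest is G.

G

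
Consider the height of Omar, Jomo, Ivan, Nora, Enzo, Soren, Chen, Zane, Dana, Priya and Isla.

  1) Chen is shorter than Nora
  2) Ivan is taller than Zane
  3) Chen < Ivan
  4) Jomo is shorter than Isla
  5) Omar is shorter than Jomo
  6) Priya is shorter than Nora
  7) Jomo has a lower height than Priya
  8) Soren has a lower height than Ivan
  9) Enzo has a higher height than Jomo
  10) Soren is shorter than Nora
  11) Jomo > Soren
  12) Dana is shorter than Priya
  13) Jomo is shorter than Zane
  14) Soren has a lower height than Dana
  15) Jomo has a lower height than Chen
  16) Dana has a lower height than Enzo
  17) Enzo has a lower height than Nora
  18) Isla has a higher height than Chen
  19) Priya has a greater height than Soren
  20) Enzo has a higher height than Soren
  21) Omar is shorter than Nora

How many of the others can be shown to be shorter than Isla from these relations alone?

4

The elements the relations force below Isla are Soren, Omar, Jomo, Chen — no chain reaches any other.
That is 4.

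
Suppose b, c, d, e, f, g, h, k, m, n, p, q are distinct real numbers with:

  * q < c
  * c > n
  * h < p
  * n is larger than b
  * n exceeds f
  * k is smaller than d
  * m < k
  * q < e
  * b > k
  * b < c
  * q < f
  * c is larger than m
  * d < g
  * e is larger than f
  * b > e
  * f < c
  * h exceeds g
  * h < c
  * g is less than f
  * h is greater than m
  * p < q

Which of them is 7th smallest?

The consecutive relations fix a unique order: m < k < d < g < h < p < q < f < e < b < n < c.
Counting 7 from the smallest end gives q.

q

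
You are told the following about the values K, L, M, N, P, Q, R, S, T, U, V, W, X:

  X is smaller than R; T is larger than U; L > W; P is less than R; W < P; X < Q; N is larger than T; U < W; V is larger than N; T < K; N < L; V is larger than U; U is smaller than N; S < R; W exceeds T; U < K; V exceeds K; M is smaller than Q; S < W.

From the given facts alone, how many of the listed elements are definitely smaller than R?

6

From R the given relations immediately reach X, S, P.
From those, W — 4 in total.
From those, U, T — 6 in total.
Nothing else is reachable below R; 6 in all.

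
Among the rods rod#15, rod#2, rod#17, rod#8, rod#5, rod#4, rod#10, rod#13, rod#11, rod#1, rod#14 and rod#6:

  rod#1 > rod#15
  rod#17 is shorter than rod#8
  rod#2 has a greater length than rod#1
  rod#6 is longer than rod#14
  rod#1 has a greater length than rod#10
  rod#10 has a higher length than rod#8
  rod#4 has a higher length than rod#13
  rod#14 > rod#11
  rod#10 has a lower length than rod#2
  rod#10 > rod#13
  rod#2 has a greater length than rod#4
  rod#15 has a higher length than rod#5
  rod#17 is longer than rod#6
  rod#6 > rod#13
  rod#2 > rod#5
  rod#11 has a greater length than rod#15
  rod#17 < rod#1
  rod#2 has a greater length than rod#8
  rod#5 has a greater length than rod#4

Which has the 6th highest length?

The consecutive relations fix a unique order: rod#13 < rod#4 < rod#5 < rod#15 < rod#11 < rod#14 < rod#6 < rod#17 < rod#8 < rod#10 < rod#1 < rod#2.
Counting 6 from the largest end gives rod#6.

rod#6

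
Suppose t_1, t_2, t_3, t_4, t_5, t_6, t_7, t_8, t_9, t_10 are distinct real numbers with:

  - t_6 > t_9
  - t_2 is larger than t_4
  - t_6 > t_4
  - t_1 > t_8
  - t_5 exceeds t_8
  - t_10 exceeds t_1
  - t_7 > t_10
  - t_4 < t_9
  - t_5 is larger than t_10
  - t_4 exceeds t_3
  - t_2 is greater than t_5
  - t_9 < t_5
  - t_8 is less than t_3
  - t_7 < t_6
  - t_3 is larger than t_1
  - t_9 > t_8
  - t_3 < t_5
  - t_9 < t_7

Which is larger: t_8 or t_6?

t_6

Link the given pairs in sequence: t_8 < t_1; t_1 < t_3; t_3 < t_4; t_4 < t_9; t_9 < t_7; t_7 < t_6.
Chaining these gives t_8 < t_1 < t_3 < t_4 < t_9 < t_7 < t_6.
So t_8 < t_6; t_6 is the larger of the two.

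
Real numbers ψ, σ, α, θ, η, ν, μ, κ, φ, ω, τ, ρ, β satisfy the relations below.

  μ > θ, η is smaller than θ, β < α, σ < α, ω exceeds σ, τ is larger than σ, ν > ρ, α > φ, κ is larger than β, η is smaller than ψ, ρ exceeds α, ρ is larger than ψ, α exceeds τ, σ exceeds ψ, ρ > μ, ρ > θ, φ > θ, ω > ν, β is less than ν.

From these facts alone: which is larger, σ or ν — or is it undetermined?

Link the given pairs in sequence: σ < τ; τ < α; α < ρ; ρ < ν.
Together: σ < τ < α < ρ < ν.
So ν is larger.

ν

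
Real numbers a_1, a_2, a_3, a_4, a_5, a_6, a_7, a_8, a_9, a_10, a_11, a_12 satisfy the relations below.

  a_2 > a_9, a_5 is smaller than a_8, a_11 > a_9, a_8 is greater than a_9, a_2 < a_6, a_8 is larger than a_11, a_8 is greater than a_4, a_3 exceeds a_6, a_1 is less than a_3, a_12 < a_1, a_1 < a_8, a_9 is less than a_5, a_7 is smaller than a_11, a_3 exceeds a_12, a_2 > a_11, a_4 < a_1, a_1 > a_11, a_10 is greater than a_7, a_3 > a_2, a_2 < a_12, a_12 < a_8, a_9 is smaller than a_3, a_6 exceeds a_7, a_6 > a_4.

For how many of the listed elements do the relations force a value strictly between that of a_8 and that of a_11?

3

Chaining upward from a_11 reaches: a_2, a_12, a_6, a_1, a_3.
Chaining downward from a_8 reaches: a_7, a_9, a_4, a_2, a_12, a_5, a_1.
Strictly between a_11 and a_8 are those in both lists: a_2, a_12, a_1 — 3 elements.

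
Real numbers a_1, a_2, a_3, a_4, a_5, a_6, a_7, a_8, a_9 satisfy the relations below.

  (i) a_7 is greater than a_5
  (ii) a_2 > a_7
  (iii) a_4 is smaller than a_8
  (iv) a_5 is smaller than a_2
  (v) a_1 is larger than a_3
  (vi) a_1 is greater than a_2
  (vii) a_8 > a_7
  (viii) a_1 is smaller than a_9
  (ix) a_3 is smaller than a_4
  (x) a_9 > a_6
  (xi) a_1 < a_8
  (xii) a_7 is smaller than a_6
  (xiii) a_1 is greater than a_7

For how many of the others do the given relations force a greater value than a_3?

4

The elements the relations force above a_3 are a_4, a_1, a_8, a_9 — no chain reaches any other.
That is 4.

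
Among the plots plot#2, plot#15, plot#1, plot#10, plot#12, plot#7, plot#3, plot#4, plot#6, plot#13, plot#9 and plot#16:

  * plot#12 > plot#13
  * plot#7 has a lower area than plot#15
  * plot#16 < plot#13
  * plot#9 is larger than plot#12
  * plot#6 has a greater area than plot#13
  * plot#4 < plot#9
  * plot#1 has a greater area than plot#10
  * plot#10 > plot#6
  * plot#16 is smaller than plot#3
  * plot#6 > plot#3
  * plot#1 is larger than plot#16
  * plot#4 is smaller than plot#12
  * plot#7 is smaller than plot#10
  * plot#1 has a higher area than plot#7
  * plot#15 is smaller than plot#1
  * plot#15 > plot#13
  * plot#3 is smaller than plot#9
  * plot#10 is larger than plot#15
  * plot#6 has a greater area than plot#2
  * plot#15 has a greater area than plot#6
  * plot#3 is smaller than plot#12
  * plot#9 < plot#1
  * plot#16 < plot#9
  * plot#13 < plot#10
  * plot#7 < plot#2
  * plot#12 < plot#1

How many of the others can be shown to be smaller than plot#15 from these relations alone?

6

From plot#15 the given relations immediately reach plot#7, plot#13, plot#6.
From those, plot#16, plot#2, plot#3 — 6 in total.
No other element is forced below plot#15 by the given relations, so the count is 6.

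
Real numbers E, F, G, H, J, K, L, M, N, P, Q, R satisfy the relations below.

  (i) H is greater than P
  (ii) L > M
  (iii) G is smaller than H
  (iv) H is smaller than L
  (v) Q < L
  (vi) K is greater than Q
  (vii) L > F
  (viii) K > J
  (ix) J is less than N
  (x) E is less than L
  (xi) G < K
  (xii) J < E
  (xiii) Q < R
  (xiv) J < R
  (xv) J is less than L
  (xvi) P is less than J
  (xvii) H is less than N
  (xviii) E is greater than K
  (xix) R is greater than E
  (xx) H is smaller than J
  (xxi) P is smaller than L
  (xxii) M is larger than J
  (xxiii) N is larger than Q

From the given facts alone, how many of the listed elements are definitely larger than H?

7

From H the given relations immediately reach J, N, L.
From those, K, M, E, R — 7 in total.
Nothing else is reachable above H; 7 in all.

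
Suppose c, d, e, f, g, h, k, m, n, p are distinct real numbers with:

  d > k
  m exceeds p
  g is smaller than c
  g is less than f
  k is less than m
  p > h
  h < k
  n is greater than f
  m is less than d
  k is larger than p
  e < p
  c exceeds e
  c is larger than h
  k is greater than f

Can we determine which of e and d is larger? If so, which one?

d

e < p and p < k give e < k.
With k < m: e < p < k < m.
Then m < d extends the chain to d.
So d is larger.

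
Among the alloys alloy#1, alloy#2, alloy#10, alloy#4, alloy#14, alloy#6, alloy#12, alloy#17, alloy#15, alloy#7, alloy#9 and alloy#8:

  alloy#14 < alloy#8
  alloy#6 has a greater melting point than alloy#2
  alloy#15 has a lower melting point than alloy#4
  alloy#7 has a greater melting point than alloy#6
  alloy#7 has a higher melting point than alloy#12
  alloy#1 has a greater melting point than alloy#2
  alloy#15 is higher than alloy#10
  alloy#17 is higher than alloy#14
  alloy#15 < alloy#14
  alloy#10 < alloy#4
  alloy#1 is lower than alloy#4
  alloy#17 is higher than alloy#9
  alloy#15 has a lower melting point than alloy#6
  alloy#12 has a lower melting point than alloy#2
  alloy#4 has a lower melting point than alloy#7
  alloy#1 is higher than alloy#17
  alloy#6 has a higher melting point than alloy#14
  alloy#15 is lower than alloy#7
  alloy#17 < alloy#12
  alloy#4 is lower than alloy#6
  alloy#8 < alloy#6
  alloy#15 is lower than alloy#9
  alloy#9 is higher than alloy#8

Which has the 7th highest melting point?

Chaining the given pairs: alloy#10 < alloy#15 < alloy#14 < alloy#8 < alloy#9 < alloy#17 < alloy#12 < alloy#2 < alloy#1 < alloy#4 < alloy#6 < alloy#7.
The 7th largest is alloy#17.

alloy#17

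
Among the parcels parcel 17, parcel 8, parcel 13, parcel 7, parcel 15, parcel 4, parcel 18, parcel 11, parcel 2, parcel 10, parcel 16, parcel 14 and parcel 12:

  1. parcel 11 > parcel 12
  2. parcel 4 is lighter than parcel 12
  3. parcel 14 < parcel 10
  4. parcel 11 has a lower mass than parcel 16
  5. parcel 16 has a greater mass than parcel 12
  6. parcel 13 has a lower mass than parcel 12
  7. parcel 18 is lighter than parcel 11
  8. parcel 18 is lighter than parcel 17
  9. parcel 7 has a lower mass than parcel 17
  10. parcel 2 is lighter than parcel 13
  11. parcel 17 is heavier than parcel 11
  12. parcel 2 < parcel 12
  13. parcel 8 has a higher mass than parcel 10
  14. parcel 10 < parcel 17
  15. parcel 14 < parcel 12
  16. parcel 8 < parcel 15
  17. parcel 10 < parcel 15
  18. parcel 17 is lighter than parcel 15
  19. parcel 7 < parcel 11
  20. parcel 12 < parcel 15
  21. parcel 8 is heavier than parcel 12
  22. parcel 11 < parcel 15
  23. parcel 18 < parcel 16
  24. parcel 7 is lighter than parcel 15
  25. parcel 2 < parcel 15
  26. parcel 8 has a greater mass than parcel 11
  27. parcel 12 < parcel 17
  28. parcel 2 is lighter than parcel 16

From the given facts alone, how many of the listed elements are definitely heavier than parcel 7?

5

The elements the relations force above parcel 7 are parcel 11, parcel 17, parcel 8, parcel 15, parcel 16 — no chain reaches any other.
That is 5.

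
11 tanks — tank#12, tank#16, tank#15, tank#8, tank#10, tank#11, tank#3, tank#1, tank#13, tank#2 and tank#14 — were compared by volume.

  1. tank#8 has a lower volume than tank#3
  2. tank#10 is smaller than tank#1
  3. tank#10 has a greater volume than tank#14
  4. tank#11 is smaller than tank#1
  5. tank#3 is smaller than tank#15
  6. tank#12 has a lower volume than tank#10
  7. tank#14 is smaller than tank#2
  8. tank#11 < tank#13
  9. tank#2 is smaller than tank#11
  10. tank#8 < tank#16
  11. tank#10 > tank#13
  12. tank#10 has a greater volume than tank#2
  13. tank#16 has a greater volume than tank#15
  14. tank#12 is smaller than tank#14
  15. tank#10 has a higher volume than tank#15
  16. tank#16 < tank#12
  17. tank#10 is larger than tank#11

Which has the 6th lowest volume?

Piecing the relations together gives one ordering: tank#8 < tank#3 < tank#15 < tank#16 < tank#12 < tank#14 < tank#2 < tank#11 < tank#13 < tank#10 < tank#1.
Counting 6 from the smallest end gives tank#14.

tank#14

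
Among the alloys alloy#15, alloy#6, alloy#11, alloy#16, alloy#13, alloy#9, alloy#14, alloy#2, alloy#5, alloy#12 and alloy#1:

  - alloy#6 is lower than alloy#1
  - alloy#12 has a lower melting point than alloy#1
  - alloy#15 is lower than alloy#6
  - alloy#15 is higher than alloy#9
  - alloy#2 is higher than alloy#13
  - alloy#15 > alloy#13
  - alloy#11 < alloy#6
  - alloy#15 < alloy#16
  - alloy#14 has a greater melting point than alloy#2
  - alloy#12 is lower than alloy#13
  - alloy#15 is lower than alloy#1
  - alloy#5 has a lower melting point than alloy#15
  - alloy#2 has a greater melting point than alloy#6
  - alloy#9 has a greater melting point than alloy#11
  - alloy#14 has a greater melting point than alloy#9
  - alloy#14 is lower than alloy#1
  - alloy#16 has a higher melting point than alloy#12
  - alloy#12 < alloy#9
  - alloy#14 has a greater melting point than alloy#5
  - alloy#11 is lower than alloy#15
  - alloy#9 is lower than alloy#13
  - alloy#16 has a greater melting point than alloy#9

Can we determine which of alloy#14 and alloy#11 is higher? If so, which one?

Chaining the given relations: alloy#11 < alloy#9 < alloy#13 < alloy#15 < alloy#6 < alloy#2 < alloy#14.
So alloy#14 is higher.

alloy#14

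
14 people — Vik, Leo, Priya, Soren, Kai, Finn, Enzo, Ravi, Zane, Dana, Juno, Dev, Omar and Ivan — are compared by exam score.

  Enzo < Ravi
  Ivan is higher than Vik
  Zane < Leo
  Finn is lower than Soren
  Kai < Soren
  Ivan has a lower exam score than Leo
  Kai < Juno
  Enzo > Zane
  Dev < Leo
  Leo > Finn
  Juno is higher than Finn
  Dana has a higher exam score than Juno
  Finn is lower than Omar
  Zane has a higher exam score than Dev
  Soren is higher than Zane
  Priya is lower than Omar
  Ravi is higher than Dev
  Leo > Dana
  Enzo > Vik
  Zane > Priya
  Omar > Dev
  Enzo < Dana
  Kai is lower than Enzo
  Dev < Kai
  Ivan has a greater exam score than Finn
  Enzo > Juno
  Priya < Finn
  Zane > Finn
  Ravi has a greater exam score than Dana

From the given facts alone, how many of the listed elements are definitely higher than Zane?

5

The elements the relations force above Zane are Soren, Enzo, Dana, Ravi, Leo — no chain reaches any other.
That is 5.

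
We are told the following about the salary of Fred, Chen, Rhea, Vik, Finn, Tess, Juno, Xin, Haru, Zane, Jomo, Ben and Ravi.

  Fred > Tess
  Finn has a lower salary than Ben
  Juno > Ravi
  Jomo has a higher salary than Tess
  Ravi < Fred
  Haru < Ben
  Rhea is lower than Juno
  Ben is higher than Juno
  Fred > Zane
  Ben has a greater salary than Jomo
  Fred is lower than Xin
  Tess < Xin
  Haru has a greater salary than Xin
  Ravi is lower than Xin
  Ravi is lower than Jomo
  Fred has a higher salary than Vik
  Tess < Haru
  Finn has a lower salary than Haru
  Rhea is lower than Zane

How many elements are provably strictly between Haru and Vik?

The relations place Vik below Haru. An element lies strictly between them when it is forced above Vik and also forced below Haru.
Above Vik: {Fred, Xin, Ben}. Below Haru: {Rhea, Ravi, Tess, Zane, Fred, Finn, Xin}.
Intersection: {Fred, Xin} — 2.

2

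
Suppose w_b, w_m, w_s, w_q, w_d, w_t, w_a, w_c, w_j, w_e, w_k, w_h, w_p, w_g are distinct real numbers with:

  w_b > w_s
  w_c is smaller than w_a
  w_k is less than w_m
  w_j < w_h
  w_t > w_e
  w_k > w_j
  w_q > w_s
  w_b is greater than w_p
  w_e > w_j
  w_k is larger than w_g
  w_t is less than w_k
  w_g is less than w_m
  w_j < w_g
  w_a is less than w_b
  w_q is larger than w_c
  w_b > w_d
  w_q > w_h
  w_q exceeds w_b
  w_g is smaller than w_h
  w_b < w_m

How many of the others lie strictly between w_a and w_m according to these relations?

The relations place w_a below w_m. An element lies strictly between them when it is forced above w_a and also forced below w_m.
Above w_a: {w_b, w_q}. Below w_m: {w_s, w_c, w_d, w_p, w_j, w_g, w_e, w_b, w_t, w_k}.
Intersection: {w_b} — 1.

1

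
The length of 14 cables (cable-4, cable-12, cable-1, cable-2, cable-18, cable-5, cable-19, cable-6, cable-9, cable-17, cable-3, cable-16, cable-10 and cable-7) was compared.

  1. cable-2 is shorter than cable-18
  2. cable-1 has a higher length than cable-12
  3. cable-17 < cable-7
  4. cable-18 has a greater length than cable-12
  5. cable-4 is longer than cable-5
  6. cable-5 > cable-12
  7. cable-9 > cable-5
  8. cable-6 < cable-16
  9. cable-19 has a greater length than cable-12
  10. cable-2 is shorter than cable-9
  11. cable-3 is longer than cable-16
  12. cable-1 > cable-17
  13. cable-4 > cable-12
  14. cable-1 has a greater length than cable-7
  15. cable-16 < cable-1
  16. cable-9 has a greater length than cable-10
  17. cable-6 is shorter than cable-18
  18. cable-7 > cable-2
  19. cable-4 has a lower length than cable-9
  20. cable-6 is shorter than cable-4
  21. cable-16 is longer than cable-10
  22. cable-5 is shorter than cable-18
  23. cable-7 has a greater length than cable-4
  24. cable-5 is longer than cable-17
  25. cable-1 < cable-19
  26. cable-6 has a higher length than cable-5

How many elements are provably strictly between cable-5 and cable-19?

The relations place cable-5 below cable-19. An element lies strictly between them when it is forced above cable-5 and also forced below cable-19.
Above cable-5: {cable-6, cable-4, cable-16, cable-7, cable-18, cable-1, cable-9, cable-3}. Below cable-19: {cable-10, cable-17, cable-2, cable-12, cable-6, cable-4, cable-16, cable-7, cable-1}.
Intersection: {cable-6, cable-4, cable-16, cable-7, cable-1} — 5.

5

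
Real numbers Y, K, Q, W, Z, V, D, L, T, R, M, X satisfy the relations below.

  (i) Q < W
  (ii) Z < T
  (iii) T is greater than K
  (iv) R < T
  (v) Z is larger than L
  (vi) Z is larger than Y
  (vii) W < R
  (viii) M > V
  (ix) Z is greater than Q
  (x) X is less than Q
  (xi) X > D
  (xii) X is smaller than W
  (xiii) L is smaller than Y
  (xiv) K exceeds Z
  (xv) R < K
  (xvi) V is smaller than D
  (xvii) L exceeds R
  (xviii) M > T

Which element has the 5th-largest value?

Piecing the relations together gives one ordering: V < D < X < Q < W < R < L < Y < Z < K < T < M.
Counting 5 from the largest end gives Y.

Y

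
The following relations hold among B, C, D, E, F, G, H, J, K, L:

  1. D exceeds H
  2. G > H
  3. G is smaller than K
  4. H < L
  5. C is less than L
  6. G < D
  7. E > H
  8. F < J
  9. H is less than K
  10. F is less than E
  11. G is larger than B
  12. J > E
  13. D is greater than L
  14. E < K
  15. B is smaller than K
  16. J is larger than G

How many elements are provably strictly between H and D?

The relations place H below D. An element lies strictly between them when it is forced above H and also forced below D.
Above H: {E, L, G, J, K}. Below D: {B, C, L, G}.
Intersection: {L, G} — 2.

2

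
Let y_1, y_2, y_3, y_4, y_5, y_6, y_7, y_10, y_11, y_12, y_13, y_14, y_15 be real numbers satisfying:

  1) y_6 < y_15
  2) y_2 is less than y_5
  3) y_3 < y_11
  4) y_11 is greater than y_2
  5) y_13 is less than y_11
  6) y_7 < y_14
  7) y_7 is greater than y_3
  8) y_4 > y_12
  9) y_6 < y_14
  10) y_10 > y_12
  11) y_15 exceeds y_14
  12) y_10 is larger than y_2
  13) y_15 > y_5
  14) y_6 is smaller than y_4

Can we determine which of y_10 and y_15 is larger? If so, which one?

undetermined

Following every chain through y_10: below y_10 we get y_2, y_12.
y_15 is not reached, and no chain runs the other way from y_15 to y_10.
So the given relations leave the order of y_10 and y_15 undetermined.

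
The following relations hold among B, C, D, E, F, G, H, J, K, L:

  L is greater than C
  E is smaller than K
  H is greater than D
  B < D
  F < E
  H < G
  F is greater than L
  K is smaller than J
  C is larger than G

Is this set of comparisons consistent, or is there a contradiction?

consistent

Every relation is compatible with B < D < H < G < C < L < F < E < K < J; the set is consistent.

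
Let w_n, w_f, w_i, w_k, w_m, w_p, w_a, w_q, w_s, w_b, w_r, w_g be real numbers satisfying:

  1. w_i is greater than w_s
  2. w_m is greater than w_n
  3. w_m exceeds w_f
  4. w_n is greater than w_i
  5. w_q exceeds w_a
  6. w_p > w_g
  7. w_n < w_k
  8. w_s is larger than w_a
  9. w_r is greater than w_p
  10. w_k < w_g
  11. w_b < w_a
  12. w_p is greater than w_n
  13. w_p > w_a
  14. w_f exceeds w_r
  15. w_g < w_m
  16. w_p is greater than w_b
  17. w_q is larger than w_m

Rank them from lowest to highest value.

The consecutive links are each given: w_b < w_a; w_a < w_s; w_s < w_i; w_i < w_n; w_n < w_k; w_k < w_g; w_g < w_p; w_p < w_r; w_r < w_f; w_f < w_m; w_m < w_q.

w_b < w_a < w_s < w_i < w_n < w_k < w_g < w_p < w_r < w_f < w_m < w_q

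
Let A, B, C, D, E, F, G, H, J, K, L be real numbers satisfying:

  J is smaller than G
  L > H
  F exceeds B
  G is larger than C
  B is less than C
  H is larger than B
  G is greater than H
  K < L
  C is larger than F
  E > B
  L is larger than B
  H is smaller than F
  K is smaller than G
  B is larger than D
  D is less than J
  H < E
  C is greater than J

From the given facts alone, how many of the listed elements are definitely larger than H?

5

Directly above H: E, L, F, G.
One step further: C (5 so far).
Nothing else is reachable above H; 5 in all.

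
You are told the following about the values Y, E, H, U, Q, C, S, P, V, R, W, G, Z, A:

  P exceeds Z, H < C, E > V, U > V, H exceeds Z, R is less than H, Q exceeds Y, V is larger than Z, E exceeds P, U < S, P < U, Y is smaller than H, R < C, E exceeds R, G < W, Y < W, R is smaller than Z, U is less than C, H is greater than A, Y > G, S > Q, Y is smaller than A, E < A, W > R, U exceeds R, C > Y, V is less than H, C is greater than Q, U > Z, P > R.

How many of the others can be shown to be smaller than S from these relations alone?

From S the given relations immediately reach Q, U.
From those, R, Z, P, Y, V — 7 in total.
From those, G — 8 in total.
Nothing else is reachable below S; 8 in all.

8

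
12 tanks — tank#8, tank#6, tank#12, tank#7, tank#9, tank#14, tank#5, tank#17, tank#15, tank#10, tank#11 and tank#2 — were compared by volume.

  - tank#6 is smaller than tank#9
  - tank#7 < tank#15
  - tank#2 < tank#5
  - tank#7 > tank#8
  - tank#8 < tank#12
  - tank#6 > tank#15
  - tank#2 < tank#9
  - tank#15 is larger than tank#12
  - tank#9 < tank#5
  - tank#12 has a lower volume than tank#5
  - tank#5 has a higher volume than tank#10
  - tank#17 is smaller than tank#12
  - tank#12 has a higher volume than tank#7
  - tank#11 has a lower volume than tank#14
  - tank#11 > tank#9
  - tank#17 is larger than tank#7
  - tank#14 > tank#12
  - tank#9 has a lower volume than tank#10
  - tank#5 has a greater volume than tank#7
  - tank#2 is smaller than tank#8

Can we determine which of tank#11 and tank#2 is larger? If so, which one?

tank#2 < tank#8 and tank#8 < tank#7 give tank#2 < tank#7.
With tank#7 < tank#17: tank#2 < tank#8 < tank#7 < tank#17.
With tank#17 < tank#12: tank#2 < tank#8 < tank#7 < tank#17 < tank#12.
With tank#12 < tank#15: tank#2 < tank#8 < tank#7 < tank#17 < tank#12 < tank#15.
Then tank#15 < tank#6 extends the chain to tank#6.
With tank#6 < tank#9: tank#2 < tank#8 < tank#7 < tank#17 < tank#12 < tank#15 < tank#6 < tank#9.
With tank#9 < tank#11: tank#2 < tank#8 < tank#7 < tank#17 < tank#12 < tank#15 < tank#6 < tank#9 < tank#11.
So tank#11 is larger.

tank#11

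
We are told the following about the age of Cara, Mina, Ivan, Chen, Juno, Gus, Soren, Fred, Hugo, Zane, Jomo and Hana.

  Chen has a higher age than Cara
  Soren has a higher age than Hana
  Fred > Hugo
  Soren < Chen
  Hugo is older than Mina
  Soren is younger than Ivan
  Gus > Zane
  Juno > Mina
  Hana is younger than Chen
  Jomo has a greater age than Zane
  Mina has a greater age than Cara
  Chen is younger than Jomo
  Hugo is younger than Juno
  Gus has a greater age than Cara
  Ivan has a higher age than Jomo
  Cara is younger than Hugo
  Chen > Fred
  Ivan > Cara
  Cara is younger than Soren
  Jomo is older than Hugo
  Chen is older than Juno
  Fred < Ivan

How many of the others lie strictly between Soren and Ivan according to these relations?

2

Chaining upward from Soren reaches: Chen, Jomo.
Chaining downward from Ivan reaches: Zane, Cara, Mina, Hana, Hugo, Fred, Juno, Chen, Jomo.
Strictly between Soren and Ivan are those in both lists: Chen, Jomo — 2 elements.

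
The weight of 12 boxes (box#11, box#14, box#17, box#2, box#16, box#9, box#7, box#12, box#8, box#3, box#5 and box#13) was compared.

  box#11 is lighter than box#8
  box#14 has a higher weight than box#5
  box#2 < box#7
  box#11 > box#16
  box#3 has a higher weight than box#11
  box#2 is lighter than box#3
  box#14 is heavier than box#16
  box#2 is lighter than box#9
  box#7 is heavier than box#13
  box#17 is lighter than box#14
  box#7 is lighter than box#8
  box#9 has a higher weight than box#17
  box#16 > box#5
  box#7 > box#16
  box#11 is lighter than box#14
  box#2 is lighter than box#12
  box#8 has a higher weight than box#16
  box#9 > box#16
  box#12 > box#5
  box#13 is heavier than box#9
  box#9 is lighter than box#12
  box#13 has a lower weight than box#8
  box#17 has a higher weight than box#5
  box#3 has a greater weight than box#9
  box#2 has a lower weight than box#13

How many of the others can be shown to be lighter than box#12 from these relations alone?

5

The elements the relations force below box#12 are box#2, box#5, box#17, box#16, box#9 — no chain reaches any other.
That is 5.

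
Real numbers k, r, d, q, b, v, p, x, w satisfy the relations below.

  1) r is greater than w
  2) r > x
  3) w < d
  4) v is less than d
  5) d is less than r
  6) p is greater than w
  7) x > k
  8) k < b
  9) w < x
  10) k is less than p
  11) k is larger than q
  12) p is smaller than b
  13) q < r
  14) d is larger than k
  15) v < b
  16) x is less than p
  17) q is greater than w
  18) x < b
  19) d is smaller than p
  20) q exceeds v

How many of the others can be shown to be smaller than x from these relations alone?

4

Directly below x: w, k.
One step further: q (3 so far).
One step further: v (4 so far).
Nothing else is reachable below x; 4 in all.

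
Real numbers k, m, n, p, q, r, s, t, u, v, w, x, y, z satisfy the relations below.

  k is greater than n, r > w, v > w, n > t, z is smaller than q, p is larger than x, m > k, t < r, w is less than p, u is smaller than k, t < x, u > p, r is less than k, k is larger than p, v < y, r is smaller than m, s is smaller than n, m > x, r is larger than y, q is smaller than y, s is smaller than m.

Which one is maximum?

m

z is not greatest since z < q; q is not greatest since q < y; w is not greatest since w < v; s is not greatest since s < m; t is not greatest since t < r; v is not greatest since v < y; x is not greatest since x < p; p is not greatest since p < u; y is not greatest since y < r; r is not greatest since r < m; u is not greatest since u < k; n is not greatest since n < k; k is not greatest since k < m.
Only m has nothing above it, so m is the maximum.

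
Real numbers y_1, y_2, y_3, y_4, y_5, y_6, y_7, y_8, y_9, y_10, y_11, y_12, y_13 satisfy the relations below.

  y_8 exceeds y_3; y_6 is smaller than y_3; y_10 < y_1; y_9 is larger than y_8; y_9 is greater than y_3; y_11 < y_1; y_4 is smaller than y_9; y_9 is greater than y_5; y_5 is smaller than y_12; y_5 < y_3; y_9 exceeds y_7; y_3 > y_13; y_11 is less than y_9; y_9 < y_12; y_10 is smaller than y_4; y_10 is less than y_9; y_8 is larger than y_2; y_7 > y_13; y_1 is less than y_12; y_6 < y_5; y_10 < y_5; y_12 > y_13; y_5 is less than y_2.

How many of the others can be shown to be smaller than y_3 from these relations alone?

4

From y_3 the given relations immediately reach y_6, y_13, y_5.
From those, y_10 — 4 in total.
No other element is forced below y_3 by the given relations, so the count is 4.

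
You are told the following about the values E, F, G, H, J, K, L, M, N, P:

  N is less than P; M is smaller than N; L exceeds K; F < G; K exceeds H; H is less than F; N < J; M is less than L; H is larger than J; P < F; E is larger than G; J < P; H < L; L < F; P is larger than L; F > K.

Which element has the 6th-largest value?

Chaining the given pairs: M < N < J < H < K < L < P < F < G < E.
Counting 6 from the largest end gives K.

K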